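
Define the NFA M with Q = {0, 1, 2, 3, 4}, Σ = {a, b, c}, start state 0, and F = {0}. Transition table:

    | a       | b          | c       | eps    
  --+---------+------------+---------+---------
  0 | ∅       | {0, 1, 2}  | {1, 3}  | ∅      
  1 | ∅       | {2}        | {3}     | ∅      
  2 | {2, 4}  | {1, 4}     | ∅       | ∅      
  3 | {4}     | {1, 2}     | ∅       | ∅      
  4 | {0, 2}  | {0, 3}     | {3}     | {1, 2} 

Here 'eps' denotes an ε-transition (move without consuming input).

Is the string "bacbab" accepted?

Start in {0}.
Read 'b': {0} → {0, 1, 2}.
Read 'a': {0, 1, 2} → {1, 2, 4}.
Read 'c': {1, 2, 4} → {3}.
Read 'b': {3} → {1, 2}.
Read 'a': {1, 2} → {1, 2, 4}.
Read 'b': {1, 2, 4} → {0, 1, 2, 3, 4}.
The final set {0, 1, 2, 3, 4} contains the accepting state 0.

Yes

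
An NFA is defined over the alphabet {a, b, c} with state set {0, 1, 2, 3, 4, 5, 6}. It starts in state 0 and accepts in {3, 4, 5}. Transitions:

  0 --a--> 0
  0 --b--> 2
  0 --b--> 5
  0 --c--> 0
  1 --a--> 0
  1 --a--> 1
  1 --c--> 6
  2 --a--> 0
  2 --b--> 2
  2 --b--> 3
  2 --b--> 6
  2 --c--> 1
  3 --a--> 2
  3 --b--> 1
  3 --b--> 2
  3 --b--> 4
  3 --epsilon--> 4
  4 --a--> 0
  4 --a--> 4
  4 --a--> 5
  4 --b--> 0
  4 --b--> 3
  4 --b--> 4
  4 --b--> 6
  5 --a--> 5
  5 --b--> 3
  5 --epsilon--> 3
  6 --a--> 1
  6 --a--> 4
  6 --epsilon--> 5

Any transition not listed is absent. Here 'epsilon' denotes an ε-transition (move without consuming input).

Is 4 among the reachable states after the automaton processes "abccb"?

Start in {0}.
Read 'a': {0} → {0}.
Read 'b': {0} → {2, 3, 4, 5}.
Read 'c': {2, 3, 4, 5} → {1}.
Read 'c': {1} → {3, 4, 5, 6}.
Read 'b': {3, 4, 5, 6} → {0, 1, 2, 3, 4, 5, 6}.
State 4 is in {0, 1, 2, 3, 4, 5, 6}.

Yes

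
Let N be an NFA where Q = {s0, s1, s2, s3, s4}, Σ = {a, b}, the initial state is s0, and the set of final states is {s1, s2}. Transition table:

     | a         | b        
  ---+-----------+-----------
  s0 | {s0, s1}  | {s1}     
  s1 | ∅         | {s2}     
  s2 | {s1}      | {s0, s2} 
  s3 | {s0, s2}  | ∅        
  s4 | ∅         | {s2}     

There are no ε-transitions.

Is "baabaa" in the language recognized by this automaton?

No

Start in {s0}.
Read 'b': s0→{s1}; now {s1}.
Read 'a': s1→∅; now ∅.
The set is empty and remains empty for the remaining 4 symbols.
The final set ∅ contains no accepting state.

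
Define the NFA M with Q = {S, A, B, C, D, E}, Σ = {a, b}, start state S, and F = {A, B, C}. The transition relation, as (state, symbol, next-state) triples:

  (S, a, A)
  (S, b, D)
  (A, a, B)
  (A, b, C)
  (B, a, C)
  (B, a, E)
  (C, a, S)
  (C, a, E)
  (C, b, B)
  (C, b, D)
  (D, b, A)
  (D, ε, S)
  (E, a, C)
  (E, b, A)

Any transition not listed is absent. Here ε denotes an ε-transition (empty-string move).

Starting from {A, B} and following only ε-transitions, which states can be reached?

Begin with {A, B}.
No ε-moves leave this set, so the closure equals the set itself.

{A, B}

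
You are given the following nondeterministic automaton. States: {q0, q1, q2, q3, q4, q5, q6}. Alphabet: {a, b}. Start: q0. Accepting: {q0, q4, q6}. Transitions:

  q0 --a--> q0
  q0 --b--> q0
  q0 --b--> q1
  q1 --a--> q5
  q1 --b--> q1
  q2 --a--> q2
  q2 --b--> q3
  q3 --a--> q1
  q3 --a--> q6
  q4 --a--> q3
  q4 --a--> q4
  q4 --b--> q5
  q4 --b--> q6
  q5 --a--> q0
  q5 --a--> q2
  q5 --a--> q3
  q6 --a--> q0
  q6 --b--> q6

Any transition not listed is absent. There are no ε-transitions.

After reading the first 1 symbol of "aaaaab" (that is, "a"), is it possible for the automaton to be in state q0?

Yes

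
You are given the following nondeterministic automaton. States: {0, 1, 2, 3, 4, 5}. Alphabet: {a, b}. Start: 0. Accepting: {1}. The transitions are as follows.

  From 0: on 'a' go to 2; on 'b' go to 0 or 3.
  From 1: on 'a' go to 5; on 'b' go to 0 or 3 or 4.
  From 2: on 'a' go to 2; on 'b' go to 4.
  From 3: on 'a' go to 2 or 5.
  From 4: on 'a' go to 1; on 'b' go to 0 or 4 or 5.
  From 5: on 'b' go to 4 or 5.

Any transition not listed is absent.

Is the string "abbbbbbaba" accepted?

Yes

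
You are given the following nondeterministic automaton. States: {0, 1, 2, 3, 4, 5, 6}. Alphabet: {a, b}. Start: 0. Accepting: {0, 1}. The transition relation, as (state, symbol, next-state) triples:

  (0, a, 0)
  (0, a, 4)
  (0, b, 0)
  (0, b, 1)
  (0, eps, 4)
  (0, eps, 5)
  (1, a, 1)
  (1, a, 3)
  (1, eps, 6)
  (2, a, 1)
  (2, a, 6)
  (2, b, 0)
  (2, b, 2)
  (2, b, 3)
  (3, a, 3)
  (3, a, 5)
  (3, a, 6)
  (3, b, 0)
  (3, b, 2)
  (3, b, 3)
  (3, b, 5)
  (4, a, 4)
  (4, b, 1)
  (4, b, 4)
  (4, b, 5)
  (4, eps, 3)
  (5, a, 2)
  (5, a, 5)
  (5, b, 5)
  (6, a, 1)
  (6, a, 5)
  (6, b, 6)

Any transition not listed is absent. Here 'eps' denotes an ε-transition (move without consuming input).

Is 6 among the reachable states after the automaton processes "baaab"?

Yes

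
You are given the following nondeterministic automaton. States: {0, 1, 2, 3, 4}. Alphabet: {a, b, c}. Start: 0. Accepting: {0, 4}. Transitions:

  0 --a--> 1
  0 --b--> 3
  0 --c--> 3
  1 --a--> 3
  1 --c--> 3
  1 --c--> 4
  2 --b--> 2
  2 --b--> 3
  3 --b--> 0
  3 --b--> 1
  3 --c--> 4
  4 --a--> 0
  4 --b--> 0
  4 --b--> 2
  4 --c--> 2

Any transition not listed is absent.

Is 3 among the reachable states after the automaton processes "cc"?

Start in {0}.
Read 'c': {0} → {3}.
Read 'c': {3} → {4}.
State 3 is not in {4}.

No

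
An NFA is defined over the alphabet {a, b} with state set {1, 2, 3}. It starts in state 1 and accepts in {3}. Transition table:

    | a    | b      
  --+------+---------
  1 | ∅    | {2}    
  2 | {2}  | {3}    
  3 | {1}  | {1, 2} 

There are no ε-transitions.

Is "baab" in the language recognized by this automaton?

Start in {1}.
Read 'b': 1→{2}; now {2}.
Read 'a': 2→{2}; now {2}.
Read 'a': 2→{2}; now {2}.
Read 'b': 2→{3}; now {3}.
The final set {3} contains the accepting state 3.

Yes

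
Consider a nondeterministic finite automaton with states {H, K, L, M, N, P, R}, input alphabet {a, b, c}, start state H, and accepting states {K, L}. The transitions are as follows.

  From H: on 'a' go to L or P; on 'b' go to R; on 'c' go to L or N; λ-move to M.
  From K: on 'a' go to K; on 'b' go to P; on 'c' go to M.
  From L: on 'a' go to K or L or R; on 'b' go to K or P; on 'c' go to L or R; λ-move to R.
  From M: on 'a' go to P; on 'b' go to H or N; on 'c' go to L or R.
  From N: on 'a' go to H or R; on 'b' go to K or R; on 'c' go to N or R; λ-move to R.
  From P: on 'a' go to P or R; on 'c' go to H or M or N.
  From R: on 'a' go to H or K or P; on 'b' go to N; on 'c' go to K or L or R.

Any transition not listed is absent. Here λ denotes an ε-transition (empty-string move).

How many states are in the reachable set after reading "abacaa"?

Start: ε-closure({H}) = {H, M}.
Read 'a': H→{L, P}, M→{P}; union {L, P}; ε-closure = {L, P, R}.
Read 'b': L→{K, P}, P→∅, R→{N}; union {K, N, P}; ε-closure = {K, N, P, R}.
Read 'a': K→{K}, N→{H, R}, P→{P, R}, R→{H, K, P}; union {H, K, P, R}; ε-closure = {H, K, M, P, R}.
Read 'c': H→{L, N}, K→{M}, M→{L, R}, P→{H, M, N}, R→{K, L, R}; now {H, K, L, M, N, R}.
Read 'a': H→{L, P}, K→{K}, L→{K, L, R}, M→{P}, N→{H, R}, R→{H, K, P}; union {H, K, L, P, R}; ε-closure = {H, K, L, M, P, R}.
Read 'a': H→{L, P}, K→{K}, L→{K, L, R}, M→{P}, P→{P, R}, R→{H, K, P}; union {H, K, L, P, R}; ε-closure = {H, K, L, M, P, R}.
That set has 6 states.

6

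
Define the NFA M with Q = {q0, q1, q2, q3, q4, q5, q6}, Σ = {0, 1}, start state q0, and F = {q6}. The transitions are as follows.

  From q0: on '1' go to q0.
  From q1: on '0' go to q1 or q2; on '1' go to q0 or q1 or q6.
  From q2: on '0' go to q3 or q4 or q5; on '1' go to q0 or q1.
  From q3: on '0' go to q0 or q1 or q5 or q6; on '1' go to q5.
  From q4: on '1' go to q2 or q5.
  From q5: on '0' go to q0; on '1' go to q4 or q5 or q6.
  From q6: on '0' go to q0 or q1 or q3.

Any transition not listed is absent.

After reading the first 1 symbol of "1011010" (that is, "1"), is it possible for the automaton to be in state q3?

Start in {q0}.
Read '1': q0→{q0}; now {q0}.
State q3 is not in {q0}.

No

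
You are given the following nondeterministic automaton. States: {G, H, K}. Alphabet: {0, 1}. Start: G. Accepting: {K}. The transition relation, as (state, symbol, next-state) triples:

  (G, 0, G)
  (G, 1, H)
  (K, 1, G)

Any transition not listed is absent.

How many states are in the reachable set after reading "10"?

0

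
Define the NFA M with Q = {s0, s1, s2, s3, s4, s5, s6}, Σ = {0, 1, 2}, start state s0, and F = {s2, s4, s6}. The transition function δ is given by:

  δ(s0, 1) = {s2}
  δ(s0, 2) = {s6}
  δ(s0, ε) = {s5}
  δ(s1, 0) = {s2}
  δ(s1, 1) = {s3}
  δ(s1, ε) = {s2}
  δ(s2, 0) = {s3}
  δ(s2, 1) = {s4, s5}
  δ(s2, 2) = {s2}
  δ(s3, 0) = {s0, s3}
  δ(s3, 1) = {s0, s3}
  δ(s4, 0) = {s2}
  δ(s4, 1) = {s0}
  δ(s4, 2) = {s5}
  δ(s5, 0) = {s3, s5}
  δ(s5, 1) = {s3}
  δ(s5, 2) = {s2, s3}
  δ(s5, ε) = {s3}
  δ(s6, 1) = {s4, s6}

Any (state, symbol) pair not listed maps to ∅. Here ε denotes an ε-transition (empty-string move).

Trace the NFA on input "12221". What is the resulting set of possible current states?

{s3, s4, s5}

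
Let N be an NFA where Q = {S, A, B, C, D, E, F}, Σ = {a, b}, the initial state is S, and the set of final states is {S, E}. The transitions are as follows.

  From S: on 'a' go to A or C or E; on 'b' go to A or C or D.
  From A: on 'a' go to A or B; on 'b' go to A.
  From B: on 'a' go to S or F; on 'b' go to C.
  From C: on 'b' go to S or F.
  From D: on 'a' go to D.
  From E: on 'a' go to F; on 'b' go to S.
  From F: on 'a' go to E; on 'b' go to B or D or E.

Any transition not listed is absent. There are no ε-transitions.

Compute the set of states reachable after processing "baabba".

{A, B, C, E}

Start in {S}.
Read 'b': {S} → {A, C, D}.
Read 'a': {A, C, D} → {A, B, D}.
Read 'a': {A, B, D} → {S, A, B, D, F}.
Read 'b': {S, A, B, D, F} → {A, B, C, D, E}.
Read 'b': {A, B, C, D, E} → {S, A, C, F}.
Read 'a': {S, A, C, F} → {A, B, C, E}.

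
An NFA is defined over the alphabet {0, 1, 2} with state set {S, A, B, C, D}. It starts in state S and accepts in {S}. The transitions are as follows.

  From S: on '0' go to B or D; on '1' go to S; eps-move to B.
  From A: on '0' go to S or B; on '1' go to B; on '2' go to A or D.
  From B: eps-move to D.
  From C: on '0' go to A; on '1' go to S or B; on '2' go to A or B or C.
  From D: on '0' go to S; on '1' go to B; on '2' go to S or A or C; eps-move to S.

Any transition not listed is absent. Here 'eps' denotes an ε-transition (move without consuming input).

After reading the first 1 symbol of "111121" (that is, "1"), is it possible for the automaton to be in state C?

No

Start: ε-closure({S}) = {S, B, D}.
Read '1': S→{S}, B→∅, D→{B}; union {S, B}; ε-closure = {S, B, D}.
State C is not in {S, B, D}.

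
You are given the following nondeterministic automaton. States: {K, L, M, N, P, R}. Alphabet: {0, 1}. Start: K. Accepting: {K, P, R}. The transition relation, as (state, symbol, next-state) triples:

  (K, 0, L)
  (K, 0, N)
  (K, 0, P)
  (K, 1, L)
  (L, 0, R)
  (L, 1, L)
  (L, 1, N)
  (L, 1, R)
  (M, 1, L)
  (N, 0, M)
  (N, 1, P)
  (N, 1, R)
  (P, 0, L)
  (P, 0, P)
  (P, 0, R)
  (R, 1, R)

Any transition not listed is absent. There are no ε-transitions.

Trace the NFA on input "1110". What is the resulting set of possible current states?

Start in {K}.
Read '1': {K} → {L}.
Read '1': {L} → {L, N, R}.
Read '1': {L, N, R} → {L, N, P, R}.
Read '0': {L, N, P, R} → {L, M, P, R}.

{L, M, P, R}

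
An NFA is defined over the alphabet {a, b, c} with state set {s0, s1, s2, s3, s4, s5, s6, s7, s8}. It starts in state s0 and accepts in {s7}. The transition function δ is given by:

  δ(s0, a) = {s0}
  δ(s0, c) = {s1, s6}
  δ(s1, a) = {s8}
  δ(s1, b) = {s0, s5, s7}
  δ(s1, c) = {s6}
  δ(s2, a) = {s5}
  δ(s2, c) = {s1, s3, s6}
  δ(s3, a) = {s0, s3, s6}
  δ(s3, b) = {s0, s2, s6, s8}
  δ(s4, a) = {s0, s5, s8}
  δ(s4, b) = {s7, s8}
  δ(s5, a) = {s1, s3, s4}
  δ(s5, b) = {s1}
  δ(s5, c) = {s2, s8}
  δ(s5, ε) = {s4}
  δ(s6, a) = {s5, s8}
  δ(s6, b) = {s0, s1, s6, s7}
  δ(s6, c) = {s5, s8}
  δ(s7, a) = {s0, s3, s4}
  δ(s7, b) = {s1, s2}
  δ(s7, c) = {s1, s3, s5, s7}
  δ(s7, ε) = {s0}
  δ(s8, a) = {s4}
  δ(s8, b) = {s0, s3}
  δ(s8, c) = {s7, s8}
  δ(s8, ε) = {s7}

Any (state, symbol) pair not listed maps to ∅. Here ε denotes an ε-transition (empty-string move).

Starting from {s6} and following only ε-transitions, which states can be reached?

Begin with {s6}.
No ε-moves leave this set, so the closure equals the set itself.

{s6}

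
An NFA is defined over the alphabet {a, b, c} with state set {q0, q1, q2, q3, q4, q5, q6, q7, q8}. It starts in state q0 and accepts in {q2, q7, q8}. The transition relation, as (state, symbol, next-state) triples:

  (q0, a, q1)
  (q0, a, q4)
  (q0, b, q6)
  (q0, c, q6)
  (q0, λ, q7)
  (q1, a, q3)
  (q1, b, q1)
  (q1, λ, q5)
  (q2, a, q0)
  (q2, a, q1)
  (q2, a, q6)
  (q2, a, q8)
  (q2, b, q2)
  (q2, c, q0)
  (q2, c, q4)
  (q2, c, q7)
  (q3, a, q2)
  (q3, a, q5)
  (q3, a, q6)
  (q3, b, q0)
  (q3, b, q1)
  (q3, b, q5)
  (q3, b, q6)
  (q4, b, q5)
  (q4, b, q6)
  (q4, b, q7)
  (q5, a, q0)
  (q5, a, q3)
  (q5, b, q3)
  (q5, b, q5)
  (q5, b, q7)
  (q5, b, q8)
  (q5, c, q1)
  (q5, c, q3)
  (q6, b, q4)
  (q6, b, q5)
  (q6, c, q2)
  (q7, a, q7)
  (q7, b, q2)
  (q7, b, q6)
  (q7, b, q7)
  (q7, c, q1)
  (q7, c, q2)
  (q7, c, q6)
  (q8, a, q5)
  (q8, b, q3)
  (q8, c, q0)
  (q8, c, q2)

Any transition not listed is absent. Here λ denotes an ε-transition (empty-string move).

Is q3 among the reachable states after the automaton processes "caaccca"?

Start: ε-closure({q0}) = {q0, q7}.
Read 'c': {q0, q7} → {q1, q2, q5, q6}.
Read 'a': {q1, q2, q5, q6} → {q0, q1, q3, q5, q6, q7, q8}.
Read 'a': {q0, q1, q3, q5, q6, q7, q8} → {q0, q1, q2, q3, q4, q5, q6, q7}.
Read 'c': {q0, q1, q2, q3, q4, q5, q6, q7} → {q0, q1, q2, q3, q4, q5, q6, q7}.
Read 'c': {q0, q1, q2, q3, q4, q5, q6, q7} → {q0, q1, q2, q3, q4, q5, q6, q7}.
Read 'c': {q0, q1, q2, q3, q4, q5, q6, q7} → {q0, q1, q2, q3, q4, q5, q6, q7}.
Read 'a': {q0, q1, q2, q3, q4, q5, q6, q7} → {q0, q1, q2, q3, q4, q5, q6, q7, q8}.
State q3 is in {q0, q1, q2, q3, q4, q5, q6, q7, q8}.

Yes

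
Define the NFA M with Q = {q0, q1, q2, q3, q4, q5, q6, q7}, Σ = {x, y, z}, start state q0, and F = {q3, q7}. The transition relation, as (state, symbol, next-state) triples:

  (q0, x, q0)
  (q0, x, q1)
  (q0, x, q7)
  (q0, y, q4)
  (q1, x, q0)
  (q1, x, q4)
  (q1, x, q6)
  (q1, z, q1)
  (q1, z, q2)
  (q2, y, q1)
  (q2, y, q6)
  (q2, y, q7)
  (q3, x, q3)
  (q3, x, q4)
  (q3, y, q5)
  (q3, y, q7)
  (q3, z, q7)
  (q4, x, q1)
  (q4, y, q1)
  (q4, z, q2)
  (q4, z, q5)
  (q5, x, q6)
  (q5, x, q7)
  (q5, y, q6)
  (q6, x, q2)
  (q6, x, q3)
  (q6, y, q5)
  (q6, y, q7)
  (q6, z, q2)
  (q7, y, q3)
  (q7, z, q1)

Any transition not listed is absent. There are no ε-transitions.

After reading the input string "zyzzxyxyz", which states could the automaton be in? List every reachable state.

Start in {q0}.
Read 'z': {q0} → ∅.
The set is empty and remains empty for the remaining 8 symbols.

∅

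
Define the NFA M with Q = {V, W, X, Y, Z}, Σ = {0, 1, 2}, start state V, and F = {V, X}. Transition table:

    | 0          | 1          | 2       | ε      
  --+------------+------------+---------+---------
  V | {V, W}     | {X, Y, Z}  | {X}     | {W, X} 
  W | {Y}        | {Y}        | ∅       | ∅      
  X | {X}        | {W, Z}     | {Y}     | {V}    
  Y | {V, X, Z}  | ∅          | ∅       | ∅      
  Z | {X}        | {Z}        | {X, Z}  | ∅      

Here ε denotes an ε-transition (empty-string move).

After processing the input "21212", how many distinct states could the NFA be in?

Start: ε-closure({V}) = {V, W, X}.
Read '2': {V, W, X} → {V, W, X, Y}.
Read '1': {V, W, X, Y} → {V, W, X, Y, Z}.
Read '2': {V, W, X, Y, Z} → {V, W, X, Y, Z}.
Read '1': {V, W, X, Y, Z} → {V, W, X, Y, Z}.
Read '2': {V, W, X, Y, Z} → {V, W, X, Y, Z}.
That set has 5 states.

5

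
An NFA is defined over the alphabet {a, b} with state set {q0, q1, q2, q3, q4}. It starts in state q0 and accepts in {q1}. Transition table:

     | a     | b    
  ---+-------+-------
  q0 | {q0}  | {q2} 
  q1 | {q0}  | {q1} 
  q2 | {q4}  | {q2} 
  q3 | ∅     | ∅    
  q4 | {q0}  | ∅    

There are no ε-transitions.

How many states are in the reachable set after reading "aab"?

1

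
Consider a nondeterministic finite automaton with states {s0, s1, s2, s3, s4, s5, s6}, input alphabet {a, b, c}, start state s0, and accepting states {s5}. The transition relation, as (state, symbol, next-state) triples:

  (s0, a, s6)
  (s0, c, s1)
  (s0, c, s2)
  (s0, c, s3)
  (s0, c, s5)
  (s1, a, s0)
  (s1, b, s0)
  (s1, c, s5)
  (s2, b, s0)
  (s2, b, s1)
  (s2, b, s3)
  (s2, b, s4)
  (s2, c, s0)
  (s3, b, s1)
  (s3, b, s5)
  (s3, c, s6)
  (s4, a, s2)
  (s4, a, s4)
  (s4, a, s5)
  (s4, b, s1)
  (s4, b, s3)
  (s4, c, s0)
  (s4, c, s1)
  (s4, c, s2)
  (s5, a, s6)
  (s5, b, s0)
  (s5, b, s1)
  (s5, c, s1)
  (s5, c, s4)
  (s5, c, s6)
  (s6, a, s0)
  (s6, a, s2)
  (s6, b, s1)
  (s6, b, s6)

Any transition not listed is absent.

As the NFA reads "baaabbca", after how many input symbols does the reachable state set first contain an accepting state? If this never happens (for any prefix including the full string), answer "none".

Start in {s0}.
Read 'b': {s0} → ∅.
The set is empty and remains empty for the remaining 7 symbols.
No reachable set along the way intersects F.

none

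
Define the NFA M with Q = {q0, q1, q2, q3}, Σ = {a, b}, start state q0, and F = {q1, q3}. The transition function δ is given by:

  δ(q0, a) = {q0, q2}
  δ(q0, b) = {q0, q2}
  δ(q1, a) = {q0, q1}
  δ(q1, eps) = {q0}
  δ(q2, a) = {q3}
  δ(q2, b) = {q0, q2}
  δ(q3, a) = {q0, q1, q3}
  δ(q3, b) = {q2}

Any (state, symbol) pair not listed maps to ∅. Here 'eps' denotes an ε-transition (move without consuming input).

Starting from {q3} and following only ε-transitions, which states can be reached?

Begin with {q3}.
No ε-moves leave this set, so the closure equals the set itself.

{q3}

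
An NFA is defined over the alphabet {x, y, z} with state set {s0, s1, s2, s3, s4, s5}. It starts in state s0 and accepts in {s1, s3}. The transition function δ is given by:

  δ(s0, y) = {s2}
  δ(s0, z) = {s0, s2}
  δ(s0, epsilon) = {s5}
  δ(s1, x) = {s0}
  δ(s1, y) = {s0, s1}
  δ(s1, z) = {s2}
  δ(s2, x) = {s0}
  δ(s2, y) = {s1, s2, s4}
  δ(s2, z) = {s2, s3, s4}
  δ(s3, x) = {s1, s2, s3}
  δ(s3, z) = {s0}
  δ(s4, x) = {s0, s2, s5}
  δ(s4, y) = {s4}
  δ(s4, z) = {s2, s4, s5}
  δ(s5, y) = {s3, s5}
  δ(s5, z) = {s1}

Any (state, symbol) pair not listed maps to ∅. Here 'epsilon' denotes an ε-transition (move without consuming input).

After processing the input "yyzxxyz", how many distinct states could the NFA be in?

6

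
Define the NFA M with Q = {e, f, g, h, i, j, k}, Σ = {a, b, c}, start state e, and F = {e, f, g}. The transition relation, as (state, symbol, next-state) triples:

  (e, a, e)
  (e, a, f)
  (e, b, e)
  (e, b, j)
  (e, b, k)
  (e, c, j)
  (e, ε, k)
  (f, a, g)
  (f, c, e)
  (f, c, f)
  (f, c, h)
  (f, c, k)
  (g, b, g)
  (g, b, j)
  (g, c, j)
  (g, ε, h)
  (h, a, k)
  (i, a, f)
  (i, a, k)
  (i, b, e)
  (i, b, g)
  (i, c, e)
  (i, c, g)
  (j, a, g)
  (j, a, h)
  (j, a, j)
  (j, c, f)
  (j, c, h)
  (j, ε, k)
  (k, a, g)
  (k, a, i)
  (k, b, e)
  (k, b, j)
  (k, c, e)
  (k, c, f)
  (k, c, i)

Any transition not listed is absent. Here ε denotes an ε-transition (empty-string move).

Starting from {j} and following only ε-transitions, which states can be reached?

{j, k}

Begin with {j}.
ε-move j → k; add k.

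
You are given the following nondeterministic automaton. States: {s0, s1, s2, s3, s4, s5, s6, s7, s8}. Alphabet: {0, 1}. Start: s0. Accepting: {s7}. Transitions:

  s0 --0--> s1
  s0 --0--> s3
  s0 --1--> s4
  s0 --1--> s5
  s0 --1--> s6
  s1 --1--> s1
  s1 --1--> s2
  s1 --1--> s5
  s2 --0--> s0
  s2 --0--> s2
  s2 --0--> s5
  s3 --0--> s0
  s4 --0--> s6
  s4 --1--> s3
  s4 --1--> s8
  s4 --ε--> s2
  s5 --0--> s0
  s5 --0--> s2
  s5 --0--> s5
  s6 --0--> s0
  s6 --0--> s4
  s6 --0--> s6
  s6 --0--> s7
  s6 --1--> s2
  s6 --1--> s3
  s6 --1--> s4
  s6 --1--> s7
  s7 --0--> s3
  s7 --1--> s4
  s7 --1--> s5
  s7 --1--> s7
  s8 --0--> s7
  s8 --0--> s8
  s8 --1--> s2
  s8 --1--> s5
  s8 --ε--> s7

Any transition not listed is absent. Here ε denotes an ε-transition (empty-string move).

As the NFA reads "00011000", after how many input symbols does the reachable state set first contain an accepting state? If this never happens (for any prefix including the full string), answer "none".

none

Start in {s0}.
Read '0': s0→{s1, s3}; now {s1, s3}.
Read '0': s1→∅, s3→{s0}; now {s0}.
Read '0': s0→{s1, s3}; now {s1, s3}.
Read '1': s1→{s1, s2, s5}, s3→∅; now {s1, s2, s5}.
Read '1': s1→{s1, s2, s5}, s2→∅, s5→∅; now {s1, s2, s5}.
Read '0': s1→∅, s2→{s0, s2, s5}, s5→{s0, s2, s5}; now {s0, s2, s5}.
Read '0': s0→{s1, s3}, s2→{s0, s2, s5}, s5→{s0, s2, s5}; now {s0, s1, s2, s3, s5}.
Read '0': s0→{s1, s3}, s1→∅, s2→{s0, s2, s5}, s3→{s0}, s5→{s0, s2, s5}; now {s0, s1, s2, s3, s5}.
No reachable set along the way intersects F.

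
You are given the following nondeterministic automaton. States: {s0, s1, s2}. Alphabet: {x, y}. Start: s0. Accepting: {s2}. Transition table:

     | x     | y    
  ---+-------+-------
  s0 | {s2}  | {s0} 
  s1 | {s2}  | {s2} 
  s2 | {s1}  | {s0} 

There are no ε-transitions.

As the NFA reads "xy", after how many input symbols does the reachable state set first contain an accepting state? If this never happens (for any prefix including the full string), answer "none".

1

Start in {s0}.
Read 'x': s0→{s2}; now {s2}.
None of the earlier sets intersect F, but {s2} does.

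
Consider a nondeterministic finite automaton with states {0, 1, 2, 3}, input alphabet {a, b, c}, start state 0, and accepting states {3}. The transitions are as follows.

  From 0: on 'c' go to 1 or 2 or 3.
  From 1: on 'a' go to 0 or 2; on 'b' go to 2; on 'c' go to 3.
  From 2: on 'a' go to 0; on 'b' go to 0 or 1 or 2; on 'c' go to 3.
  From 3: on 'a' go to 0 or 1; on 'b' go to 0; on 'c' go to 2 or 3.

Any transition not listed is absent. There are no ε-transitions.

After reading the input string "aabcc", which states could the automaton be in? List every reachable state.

Start in {0}.
Read 'a': 0→∅; now ∅.
The set is empty and remains empty for the remaining 4 symbols.

∅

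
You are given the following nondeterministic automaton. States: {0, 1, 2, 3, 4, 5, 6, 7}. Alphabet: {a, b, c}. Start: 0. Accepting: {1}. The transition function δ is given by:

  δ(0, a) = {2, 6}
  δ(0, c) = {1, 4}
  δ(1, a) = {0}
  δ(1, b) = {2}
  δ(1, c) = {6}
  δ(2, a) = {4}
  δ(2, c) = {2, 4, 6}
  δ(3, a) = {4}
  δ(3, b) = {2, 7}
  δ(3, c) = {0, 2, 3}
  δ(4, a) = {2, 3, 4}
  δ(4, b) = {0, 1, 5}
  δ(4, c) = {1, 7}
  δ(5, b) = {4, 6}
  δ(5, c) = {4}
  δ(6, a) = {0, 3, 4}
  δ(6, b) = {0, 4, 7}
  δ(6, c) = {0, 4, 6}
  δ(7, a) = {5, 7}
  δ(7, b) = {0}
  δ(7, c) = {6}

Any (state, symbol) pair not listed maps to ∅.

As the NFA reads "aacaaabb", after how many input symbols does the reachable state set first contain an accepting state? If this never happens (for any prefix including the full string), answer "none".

Start in {0}.
Read 'a': 0→{2, 6}; now {2, 6}.
Read 'a': 2→{4}, 6→{0, 3, 4}; now {0, 3, 4}.
Read 'c': 0→{1, 4}, 3→{0, 2, 3}, 4→{1, 7}; now {0, 1, 2, 3, 4, 7}.
None of the earlier sets intersect F, but {0, 1, 2, 3, 4, 7} does.

3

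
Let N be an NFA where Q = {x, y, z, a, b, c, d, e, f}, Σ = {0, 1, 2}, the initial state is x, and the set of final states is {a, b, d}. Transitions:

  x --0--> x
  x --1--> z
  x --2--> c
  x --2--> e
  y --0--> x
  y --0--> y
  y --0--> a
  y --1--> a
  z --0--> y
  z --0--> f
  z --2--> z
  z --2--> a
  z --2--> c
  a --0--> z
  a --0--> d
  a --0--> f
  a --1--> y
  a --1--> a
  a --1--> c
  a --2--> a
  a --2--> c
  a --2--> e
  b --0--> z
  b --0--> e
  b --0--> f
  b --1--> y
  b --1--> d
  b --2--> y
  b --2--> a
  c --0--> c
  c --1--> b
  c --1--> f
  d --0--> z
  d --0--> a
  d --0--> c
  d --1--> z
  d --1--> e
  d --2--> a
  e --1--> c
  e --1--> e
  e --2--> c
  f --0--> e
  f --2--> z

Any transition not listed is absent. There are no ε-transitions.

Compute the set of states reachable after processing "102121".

Start in {x}.
Read '1': {x} → {z}.
Read '0': {z} → {y, f}.
Read '2': {y, f} → {z}.
Read '1': {z} → ∅.
The set is empty and remains empty for the remaining 2 symbols.

∅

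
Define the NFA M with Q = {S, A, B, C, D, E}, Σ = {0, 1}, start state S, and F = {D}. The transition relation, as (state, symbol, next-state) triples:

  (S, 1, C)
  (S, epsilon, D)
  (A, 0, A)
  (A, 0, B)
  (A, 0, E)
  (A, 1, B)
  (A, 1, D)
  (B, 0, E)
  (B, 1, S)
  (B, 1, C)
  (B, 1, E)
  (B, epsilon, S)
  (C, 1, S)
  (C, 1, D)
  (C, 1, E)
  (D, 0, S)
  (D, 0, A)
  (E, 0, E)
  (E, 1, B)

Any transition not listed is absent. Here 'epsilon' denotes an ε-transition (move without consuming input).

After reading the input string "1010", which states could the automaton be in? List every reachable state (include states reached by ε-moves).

Start: ε-closure({S}) = {S, D}.
Read '1': {S, D} → {C}.
Read '0': {C} → ∅.
The set is empty and remains empty for the remaining 2 symbols.

∅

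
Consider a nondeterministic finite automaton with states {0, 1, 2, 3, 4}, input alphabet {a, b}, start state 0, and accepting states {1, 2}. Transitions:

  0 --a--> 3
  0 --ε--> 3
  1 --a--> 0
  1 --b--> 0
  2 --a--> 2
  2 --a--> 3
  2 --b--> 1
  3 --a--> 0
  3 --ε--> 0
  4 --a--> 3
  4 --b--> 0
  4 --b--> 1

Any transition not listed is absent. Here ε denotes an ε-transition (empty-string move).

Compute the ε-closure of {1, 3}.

{0, 1, 3}

Begin with {1, 3}.
ε-move 3 → 0; add 0.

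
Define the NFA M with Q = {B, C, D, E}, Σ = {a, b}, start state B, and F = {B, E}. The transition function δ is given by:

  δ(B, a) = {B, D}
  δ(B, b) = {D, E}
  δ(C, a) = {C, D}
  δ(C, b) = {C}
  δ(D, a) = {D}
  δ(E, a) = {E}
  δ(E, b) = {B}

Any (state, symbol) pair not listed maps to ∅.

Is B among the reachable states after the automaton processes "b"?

No

Start in {B}.
Read 'b': B→{D, E}; now {D, E}.
State B is not in {D, E}.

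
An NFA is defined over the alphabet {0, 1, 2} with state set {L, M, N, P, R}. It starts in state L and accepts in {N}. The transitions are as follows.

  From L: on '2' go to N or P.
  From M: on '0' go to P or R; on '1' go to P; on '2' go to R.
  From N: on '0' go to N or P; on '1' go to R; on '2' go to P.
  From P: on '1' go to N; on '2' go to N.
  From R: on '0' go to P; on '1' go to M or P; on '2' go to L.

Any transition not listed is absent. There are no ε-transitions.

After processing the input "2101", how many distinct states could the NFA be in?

Start in {L}.
Read '2': L→{N, P}; now {N, P}.
Read '1': N→{R}, P→{N}; now {N, R}.
Read '0': N→{N, P}, R→{P}; now {N, P}.
Read '1': N→{R}, P→{N}; now {N, R}.
That set has 2 states.

2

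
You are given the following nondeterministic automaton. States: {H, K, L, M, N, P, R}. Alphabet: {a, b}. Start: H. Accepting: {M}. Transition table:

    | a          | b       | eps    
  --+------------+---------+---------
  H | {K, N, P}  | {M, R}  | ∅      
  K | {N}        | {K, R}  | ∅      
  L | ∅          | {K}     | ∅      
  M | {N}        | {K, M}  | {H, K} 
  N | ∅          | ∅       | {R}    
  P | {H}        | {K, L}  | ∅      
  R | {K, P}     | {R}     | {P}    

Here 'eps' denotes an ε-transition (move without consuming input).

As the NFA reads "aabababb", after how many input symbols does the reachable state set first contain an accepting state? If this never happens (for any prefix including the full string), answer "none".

Start in {H}.
Read 'a': H→{K, N, P}; union {K, N, P}; ε-closure = {K, N, P, R}.
Read 'a': K→{N}, N→∅, P→{H}, R→{K, P}; union {H, K, N, P}; ε-closure = {H, K, N, P, R}.
Read 'b': H→{M, R}, K→{K, R}, N→∅, P→{K, L}, R→{R}; union {K, L, M, R}; ε-closure = {H, K, L, M, P, R}.
None of the earlier sets intersect F, but {H, K, L, M, P, R} does.

3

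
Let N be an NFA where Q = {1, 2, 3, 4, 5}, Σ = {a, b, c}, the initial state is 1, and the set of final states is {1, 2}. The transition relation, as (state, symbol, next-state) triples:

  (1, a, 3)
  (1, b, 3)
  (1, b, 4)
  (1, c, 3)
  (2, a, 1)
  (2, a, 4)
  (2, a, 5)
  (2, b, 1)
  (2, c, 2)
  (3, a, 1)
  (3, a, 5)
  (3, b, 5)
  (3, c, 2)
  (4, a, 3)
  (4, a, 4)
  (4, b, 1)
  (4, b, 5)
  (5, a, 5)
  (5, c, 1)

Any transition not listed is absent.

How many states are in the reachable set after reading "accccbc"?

1

Start in {1}.
Read 'a': 1→{3}; now {3}.
Read 'c': 3→{2}; now {2}.
Read 'c': 2→{2}; now {2}.
Read 'c': 2→{2}; now {2}.
Read 'c': 2→{2}; now {2}.
Read 'b': 2→{1}; now {1}.
Read 'c': 1→{3}; now {3}.
That set has 1 state.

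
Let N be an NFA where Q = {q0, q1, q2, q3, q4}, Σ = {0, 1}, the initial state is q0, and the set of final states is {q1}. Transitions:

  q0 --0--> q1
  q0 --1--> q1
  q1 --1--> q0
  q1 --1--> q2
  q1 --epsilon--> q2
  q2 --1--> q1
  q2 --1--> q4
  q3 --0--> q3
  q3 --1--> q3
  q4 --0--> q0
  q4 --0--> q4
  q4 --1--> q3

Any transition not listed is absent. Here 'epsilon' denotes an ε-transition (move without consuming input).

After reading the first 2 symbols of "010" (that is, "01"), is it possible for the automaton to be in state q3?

No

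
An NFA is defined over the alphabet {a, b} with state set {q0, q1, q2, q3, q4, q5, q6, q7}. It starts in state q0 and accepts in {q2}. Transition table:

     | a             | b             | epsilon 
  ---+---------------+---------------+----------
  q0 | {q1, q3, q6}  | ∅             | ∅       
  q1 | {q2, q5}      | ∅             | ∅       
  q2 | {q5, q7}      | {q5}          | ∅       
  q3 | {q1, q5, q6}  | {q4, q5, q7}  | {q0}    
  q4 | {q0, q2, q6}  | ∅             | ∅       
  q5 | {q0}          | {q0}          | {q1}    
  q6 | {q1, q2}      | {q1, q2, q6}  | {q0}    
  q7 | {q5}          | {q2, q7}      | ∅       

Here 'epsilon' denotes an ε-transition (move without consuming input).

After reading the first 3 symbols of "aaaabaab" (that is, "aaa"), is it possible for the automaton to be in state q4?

Start in {q0}.
Read 'a': {q0} → {q0, q1, q3, q6}.
Read 'a': {q0, q1, q3, q6} → {q0, q1, q2, q3, q5, q6}.
Read 'a': {q0, q1, q2, q3, q5, q6} → {q0, q1, q2, q3, q5, q6, q7}.
State q4 is not in {q0, q1, q2, q3, q5, q6, q7}.

No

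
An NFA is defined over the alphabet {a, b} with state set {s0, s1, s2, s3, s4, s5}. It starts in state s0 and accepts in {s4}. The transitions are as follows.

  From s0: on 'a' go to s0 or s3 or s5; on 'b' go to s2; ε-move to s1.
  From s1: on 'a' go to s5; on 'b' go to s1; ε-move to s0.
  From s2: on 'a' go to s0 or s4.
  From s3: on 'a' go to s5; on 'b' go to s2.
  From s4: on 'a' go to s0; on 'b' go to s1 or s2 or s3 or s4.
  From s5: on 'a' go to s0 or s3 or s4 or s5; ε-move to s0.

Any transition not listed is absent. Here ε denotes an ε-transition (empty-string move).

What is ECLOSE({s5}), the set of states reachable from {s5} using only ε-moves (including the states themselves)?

{s0, s1, s5}

Begin with {s5}.
ε-move s5 → s0; add s0.
ε-move s0 → s1; add s1.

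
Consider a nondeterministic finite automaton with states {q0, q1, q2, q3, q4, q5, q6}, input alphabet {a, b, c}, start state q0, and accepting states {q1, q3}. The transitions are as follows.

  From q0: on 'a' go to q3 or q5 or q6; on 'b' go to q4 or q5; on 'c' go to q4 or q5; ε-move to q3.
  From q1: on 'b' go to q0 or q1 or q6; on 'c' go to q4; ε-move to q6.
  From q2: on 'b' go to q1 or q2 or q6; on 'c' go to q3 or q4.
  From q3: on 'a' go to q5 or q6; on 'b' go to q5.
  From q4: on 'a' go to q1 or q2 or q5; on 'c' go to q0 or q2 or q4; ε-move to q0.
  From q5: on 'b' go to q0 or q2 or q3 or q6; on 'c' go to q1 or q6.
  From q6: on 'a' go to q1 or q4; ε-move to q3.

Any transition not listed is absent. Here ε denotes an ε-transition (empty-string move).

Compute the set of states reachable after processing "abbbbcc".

{q0, q1, q2, q3, q4, q5, q6}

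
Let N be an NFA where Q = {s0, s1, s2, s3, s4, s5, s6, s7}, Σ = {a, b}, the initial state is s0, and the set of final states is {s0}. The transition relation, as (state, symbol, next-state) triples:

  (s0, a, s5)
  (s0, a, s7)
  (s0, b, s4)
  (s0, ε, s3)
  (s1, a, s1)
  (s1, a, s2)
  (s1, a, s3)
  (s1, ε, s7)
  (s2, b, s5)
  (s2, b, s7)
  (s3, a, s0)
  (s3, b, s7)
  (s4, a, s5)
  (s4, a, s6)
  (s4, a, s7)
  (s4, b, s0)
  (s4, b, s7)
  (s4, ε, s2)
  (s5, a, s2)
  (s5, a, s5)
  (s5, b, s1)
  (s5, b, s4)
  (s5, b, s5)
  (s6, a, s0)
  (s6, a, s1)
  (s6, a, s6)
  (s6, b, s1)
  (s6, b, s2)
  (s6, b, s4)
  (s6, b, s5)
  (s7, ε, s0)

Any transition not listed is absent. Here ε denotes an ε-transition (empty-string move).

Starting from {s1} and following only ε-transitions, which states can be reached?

Begin with {s1}.
ε-move s1 → s7; add s7.
ε-move s7 → s0; add s0.
ε-move s0 → s3; add s3.

{s0, s1, s3, s7}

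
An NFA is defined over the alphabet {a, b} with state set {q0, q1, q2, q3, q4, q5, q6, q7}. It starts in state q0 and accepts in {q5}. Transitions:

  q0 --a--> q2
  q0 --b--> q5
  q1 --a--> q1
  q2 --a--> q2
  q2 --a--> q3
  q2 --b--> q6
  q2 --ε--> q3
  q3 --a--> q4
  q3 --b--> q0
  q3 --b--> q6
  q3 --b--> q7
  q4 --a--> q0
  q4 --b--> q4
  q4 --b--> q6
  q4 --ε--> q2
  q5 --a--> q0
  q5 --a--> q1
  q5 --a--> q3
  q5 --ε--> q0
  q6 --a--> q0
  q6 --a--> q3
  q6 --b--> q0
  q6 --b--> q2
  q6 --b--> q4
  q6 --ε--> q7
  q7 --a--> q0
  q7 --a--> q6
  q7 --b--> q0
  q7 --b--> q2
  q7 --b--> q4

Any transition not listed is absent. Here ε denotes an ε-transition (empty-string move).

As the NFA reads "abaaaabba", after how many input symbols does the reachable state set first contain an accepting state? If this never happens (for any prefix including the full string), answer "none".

Start in {q0}.
Read 'a': q0→{q2}; union {q2}; ε-closure = {q2, q3}.
Read 'b': q2→{q6}, q3→{q0, q6, q7}; now {q0, q6, q7}.
Read 'a': q0→{q2}, q6→{q0, q3}, q7→{q0, q6}; union {q0, q2, q3, q6}; ε-closure = {q0, q2, q3, q6, q7}.
Read 'a': q0→{q2}, q2→{q2, q3}, q3→{q4}, q6→{q0, q3}, q7→{q0, q6}; union {q0, q2, q3, q4, q6}; ε-closure = {q0, q2, q3, q4, q6, q7}.
Read 'a': q0→{q2}, q2→{q2, q3}, q3→{q4}, q4→{q0}, q6→{q0, q3}, q7→{q0, q6}; union {q0, q2, q3, q4, q6}; ε-closure = {q0, q2, q3, q4, q6, q7}.
Read 'a': q0→{q2}, q2→{q2, q3}, q3→{q4}, q4→{q0}, q6→{q0, q3}, q7→{q0, q6}; union {q0, q2, q3, q4, q6}; ε-closure = {q0, q2, q3, q4, q6, q7}.
Read 'b': q0→{q5}, q2→{q6}, q3→{q0, q6, q7}, q4→{q4, q6}, q6→{q0, q2, q4}, q7→{q0, q2, q4}; union {q0, q2, q4, q5, q6, q7}; ε-closure = {q0, q2, q3, q4, q5, q6, q7}.
None of the earlier sets intersect F, but {q0, q2, q3, q4, q5, q6, q7} does.

7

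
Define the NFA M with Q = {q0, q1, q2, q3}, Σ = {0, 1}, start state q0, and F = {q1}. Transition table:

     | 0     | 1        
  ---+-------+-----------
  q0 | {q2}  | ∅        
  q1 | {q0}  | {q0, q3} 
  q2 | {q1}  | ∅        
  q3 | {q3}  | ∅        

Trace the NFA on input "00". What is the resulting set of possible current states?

Start in {q0}.
Read '0': {q0} → {q2}.
Read '0': {q2} → {q1}.

{q1}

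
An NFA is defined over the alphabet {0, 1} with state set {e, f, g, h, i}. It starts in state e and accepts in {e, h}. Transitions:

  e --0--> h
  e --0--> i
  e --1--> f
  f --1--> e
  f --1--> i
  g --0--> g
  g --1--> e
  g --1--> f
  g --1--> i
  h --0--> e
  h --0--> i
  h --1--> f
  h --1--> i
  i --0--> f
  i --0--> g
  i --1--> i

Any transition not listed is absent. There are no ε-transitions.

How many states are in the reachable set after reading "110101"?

Start in {e}.
Read '1': {e} → {f}.
Read '1': {f} → {e, i}.
Read '0': {e, i} → {f, g, h, i}.
Read '1': {f, g, h, i} → {e, f, i}.
Read '0': {e, f, i} → {f, g, h, i}.
Read '1': {f, g, h, i} → {e, f, i}.
That set has 3 states.

3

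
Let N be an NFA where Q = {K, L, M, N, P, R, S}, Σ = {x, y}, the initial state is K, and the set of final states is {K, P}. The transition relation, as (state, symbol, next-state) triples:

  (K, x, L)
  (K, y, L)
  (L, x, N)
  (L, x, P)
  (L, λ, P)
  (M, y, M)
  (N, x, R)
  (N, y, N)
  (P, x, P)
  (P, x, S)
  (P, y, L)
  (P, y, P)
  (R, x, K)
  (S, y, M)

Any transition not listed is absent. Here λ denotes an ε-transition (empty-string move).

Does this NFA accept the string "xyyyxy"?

Start in {K}.
Read 'x': K→{L}; union {L}; ε-closure = {L, P}.
Read 'y': L→∅, P→{L, P}; now {L, P}.
Read 'y': L→∅, P→{L, P}; now {L, P}.
Read 'y': L→∅, P→{L, P}; now {L, P}.
Read 'x': L→{N, P}, P→{P, S}; now {N, P, S}.
Read 'y': N→{N}, P→{L, P}, S→{M}; now {L, M, N, P}.
The final set {L, M, N, P} contains the accepting state P.

Yes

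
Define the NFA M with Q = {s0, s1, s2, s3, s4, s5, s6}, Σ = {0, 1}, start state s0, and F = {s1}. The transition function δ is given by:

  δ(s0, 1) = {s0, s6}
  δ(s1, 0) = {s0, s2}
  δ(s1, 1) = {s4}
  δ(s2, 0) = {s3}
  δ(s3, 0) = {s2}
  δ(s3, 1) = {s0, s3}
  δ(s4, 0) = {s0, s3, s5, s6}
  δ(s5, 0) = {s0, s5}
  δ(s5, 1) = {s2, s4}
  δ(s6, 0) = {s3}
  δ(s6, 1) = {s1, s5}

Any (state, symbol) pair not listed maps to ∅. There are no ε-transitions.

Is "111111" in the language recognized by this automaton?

Start in {s0}.
Read '1': s0→{s0, s6}; now {s0, s6}.
Read '1': s0→{s0, s6}, s6→{s1, s5}; now {s0, s1, s5, s6}.
Read '1': s0→{s0, s6}, s1→{s4}, s5→{s2, s4}, s6→{s1, s5}; now {s0, s1, s2, s4, s5, s6}.
Read '1': s0→{s0, s6}, s1→{s4}, s2→∅, s4→∅, s5→{s2, s4}, s6→{s1, s5}; now {s0, s1, s2, s4, s5, s6}.
Read '1': s0→{s0, s6}, s1→{s4}, s2→∅, s4→∅, s5→{s2, s4}, s6→{s1, s5}; now {s0, s1, s2, s4, s5, s6}.
Read '1': s0→{s0, s6}, s1→{s4}, s2→∅, s4→∅, s5→{s2, s4}, s6→{s1, s5}; now {s0, s1, s2, s4, s5, s6}.
The final set {s0, s1, s2, s4, s5, s6} contains the accepting state s1.

Yes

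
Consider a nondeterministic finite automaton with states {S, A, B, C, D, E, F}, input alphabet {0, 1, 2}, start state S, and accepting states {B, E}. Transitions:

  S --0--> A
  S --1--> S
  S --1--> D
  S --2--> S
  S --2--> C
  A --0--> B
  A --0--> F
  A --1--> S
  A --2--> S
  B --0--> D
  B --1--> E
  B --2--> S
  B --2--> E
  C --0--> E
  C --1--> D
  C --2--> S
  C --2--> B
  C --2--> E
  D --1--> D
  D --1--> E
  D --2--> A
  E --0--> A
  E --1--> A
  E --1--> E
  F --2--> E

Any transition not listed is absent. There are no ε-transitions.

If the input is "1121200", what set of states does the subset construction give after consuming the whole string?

{A, B, D, F}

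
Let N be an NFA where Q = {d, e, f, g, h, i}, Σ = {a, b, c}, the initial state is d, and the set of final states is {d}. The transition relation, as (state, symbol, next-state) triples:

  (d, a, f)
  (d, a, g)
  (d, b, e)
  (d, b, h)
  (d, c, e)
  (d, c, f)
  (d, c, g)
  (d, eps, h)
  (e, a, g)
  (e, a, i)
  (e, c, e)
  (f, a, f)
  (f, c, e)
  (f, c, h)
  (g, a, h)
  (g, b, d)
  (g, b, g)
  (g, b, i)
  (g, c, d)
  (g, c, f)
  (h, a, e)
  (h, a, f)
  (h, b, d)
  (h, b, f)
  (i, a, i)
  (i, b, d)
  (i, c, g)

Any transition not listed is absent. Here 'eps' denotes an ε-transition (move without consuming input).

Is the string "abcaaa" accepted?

No

Start: ε-closure({d}) = {d, h}.
Read 'a': d→{f, g}, h→{e, f}; now {e, f, g}.
Read 'b': e→∅, f→∅, g→{d, g, i}; union {d, g, i}; ε-closure = {d, g, h, i}.
Read 'c': d→{e, f, g}, g→{d, f}, h→∅, i→{g}; union {d, e, f, g}; ε-closure = {d, e, f, g, h}.
Read 'a': d→{f, g}, e→{g, i}, f→{f}, g→{h}, h→{e, f}; now {e, f, g, h, i}.
Read 'a': e→{g, i}, f→{f}, g→{h}, h→{e, f}, i→{i}; now {e, f, g, h, i}.
Read 'a': e→{g, i}, f→{f}, g→{h}, h→{e, f}, i→{i}; now {e, f, g, h, i}.
The final set {e, f, g, h, i} contains no accepting state.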